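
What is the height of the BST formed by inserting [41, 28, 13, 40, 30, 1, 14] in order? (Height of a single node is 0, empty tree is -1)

Insertion order: [41, 28, 13, 40, 30, 1, 14]
Tree (level-order array): [41, 28, None, 13, 40, 1, 14, 30]
Compute height bottom-up (empty subtree = -1):
  height(1) = 1 + max(-1, -1) = 0
  height(14) = 1 + max(-1, -1) = 0
  height(13) = 1 + max(0, 0) = 1
  height(30) = 1 + max(-1, -1) = 0
  height(40) = 1 + max(0, -1) = 1
  height(28) = 1 + max(1, 1) = 2
  height(41) = 1 + max(2, -1) = 3
Height = 3


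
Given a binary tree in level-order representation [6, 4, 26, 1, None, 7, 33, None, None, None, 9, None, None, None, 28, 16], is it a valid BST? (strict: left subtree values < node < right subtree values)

Level-order array: [6, 4, 26, 1, None, 7, 33, None, None, None, 9, None, None, None, 28, 16]
Validate using subtree bounds (lo, hi): at each node, require lo < value < hi,
then recurse left with hi=value and right with lo=value.
Preorder trace (stopping at first violation):
  at node 6 with bounds (-inf, +inf): OK
  at node 4 with bounds (-inf, 6): OK
  at node 1 with bounds (-inf, 4): OK
  at node 26 with bounds (6, +inf): OK
  at node 7 with bounds (6, 26): OK
  at node 9 with bounds (7, 26): OK
  at node 28 with bounds (9, 26): VIOLATION
Node 28 violates its bound: not (9 < 28 < 26).
Result: Not a valid BST


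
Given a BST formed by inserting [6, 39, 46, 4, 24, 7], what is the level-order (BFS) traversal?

Tree insertion order: [6, 39, 46, 4, 24, 7]
Tree (level-order array): [6, 4, 39, None, None, 24, 46, 7]
BFS from the root, enqueuing left then right child of each popped node:
  queue [6] -> pop 6, enqueue [4, 39], visited so far: [6]
  queue [4, 39] -> pop 4, enqueue [none], visited so far: [6, 4]
  queue [39] -> pop 39, enqueue [24, 46], visited so far: [6, 4, 39]
  queue [24, 46] -> pop 24, enqueue [7], visited so far: [6, 4, 39, 24]
  queue [46, 7] -> pop 46, enqueue [none], visited so far: [6, 4, 39, 24, 46]
  queue [7] -> pop 7, enqueue [none], visited so far: [6, 4, 39, 24, 46, 7]
Result: [6, 4, 39, 24, 46, 7]


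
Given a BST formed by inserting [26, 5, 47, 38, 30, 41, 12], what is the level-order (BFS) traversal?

Tree insertion order: [26, 5, 47, 38, 30, 41, 12]
Tree (level-order array): [26, 5, 47, None, 12, 38, None, None, None, 30, 41]
BFS from the root, enqueuing left then right child of each popped node:
  queue [26] -> pop 26, enqueue [5, 47], visited so far: [26]
  queue [5, 47] -> pop 5, enqueue [12], visited so far: [26, 5]
  queue [47, 12] -> pop 47, enqueue [38], visited so far: [26, 5, 47]
  queue [12, 38] -> pop 12, enqueue [none], visited so far: [26, 5, 47, 12]
  queue [38] -> pop 38, enqueue [30, 41], visited so far: [26, 5, 47, 12, 38]
  queue [30, 41] -> pop 30, enqueue [none], visited so far: [26, 5, 47, 12, 38, 30]
  queue [41] -> pop 41, enqueue [none], visited so far: [26, 5, 47, 12, 38, 30, 41]
Result: [26, 5, 47, 12, 38, 30, 41]


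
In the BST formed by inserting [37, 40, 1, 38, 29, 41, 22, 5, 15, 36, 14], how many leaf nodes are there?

Tree built from: [37, 40, 1, 38, 29, 41, 22, 5, 15, 36, 14]
Tree (level-order array): [37, 1, 40, None, 29, 38, 41, 22, 36, None, None, None, None, 5, None, None, None, None, 15, 14]
Rule: A leaf has 0 children.
Per-node child counts:
  node 37: 2 child(ren)
  node 1: 1 child(ren)
  node 29: 2 child(ren)
  node 22: 1 child(ren)
  node 5: 1 child(ren)
  node 15: 1 child(ren)
  node 14: 0 child(ren)
  node 36: 0 child(ren)
  node 40: 2 child(ren)
  node 38: 0 child(ren)
  node 41: 0 child(ren)
Matching nodes: [14, 36, 38, 41]
Count of leaf nodes: 4


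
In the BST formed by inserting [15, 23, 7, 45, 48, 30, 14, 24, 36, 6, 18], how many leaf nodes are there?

Tree built from: [15, 23, 7, 45, 48, 30, 14, 24, 36, 6, 18]
Tree (level-order array): [15, 7, 23, 6, 14, 18, 45, None, None, None, None, None, None, 30, 48, 24, 36]
Rule: A leaf has 0 children.
Per-node child counts:
  node 15: 2 child(ren)
  node 7: 2 child(ren)
  node 6: 0 child(ren)
  node 14: 0 child(ren)
  node 23: 2 child(ren)
  node 18: 0 child(ren)
  node 45: 2 child(ren)
  node 30: 2 child(ren)
  node 24: 0 child(ren)
  node 36: 0 child(ren)
  node 48: 0 child(ren)
Matching nodes: [6, 14, 18, 24, 36, 48]
Count of leaf nodes: 6


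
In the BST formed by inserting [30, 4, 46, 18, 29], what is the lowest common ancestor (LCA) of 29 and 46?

Tree insertion order: [30, 4, 46, 18, 29]
Tree (level-order array): [30, 4, 46, None, 18, None, None, None, 29]
In a BST, the LCA of p=29, q=46 is the first node v on the
root-to-leaf path with p <= v <= q (go left if both < v, right if both > v).
Walk from root:
  at 30: 29 <= 30 <= 46, this is the LCA
LCA = 30


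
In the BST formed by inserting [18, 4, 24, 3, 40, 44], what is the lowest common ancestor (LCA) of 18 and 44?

Tree insertion order: [18, 4, 24, 3, 40, 44]
Tree (level-order array): [18, 4, 24, 3, None, None, 40, None, None, None, 44]
In a BST, the LCA of p=18, q=44 is the first node v on the
root-to-leaf path with p <= v <= q (go left if both < v, right if both > v).
Walk from root:
  at 18: 18 <= 18 <= 44, this is the LCA
LCA = 18


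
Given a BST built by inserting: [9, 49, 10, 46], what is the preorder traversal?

Tree insertion order: [9, 49, 10, 46]
Tree (level-order array): [9, None, 49, 10, None, None, 46]
Preorder traversal: [9, 49, 10, 46]


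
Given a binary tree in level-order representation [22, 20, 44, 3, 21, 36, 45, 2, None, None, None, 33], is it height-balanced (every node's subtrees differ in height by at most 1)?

Tree (level-order array): [22, 20, 44, 3, 21, 36, 45, 2, None, None, None, 33]
Definition: a tree is height-balanced if, at every node, |h(left) - h(right)| <= 1 (empty subtree has height -1).
Bottom-up per-node check:
  node 2: h_left=-1, h_right=-1, diff=0 [OK], height=0
  node 3: h_left=0, h_right=-1, diff=1 [OK], height=1
  node 21: h_left=-1, h_right=-1, diff=0 [OK], height=0
  node 20: h_left=1, h_right=0, diff=1 [OK], height=2
  node 33: h_left=-1, h_right=-1, diff=0 [OK], height=0
  node 36: h_left=0, h_right=-1, diff=1 [OK], height=1
  node 45: h_left=-1, h_right=-1, diff=0 [OK], height=0
  node 44: h_left=1, h_right=0, diff=1 [OK], height=2
  node 22: h_left=2, h_right=2, diff=0 [OK], height=3
All nodes satisfy the balance condition.
Result: Balanced


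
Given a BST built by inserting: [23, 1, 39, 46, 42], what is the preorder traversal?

Tree insertion order: [23, 1, 39, 46, 42]
Tree (level-order array): [23, 1, 39, None, None, None, 46, 42]
Preorder traversal: [23, 1, 39, 46, 42]


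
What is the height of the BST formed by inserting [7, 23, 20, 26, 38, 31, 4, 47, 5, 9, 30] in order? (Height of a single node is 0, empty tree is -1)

Insertion order: [7, 23, 20, 26, 38, 31, 4, 47, 5, 9, 30]
Tree (level-order array): [7, 4, 23, None, 5, 20, 26, None, None, 9, None, None, 38, None, None, 31, 47, 30]
Compute height bottom-up (empty subtree = -1):
  height(5) = 1 + max(-1, -1) = 0
  height(4) = 1 + max(-1, 0) = 1
  height(9) = 1 + max(-1, -1) = 0
  height(20) = 1 + max(0, -1) = 1
  height(30) = 1 + max(-1, -1) = 0
  height(31) = 1 + max(0, -1) = 1
  height(47) = 1 + max(-1, -1) = 0
  height(38) = 1 + max(1, 0) = 2
  height(26) = 1 + max(-1, 2) = 3
  height(23) = 1 + max(1, 3) = 4
  height(7) = 1 + max(1, 4) = 5
Height = 5


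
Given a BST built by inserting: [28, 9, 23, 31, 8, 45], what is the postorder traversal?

Tree insertion order: [28, 9, 23, 31, 8, 45]
Tree (level-order array): [28, 9, 31, 8, 23, None, 45]
Postorder traversal: [8, 23, 9, 45, 31, 28]


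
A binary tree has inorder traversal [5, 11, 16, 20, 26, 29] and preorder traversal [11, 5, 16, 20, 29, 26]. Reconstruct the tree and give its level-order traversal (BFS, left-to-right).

Inorder:  [5, 11, 16, 20, 26, 29]
Preorder: [11, 5, 16, 20, 29, 26]
Algorithm: preorder visits root first, so consume preorder in order;
for each root, split the current inorder slice at that value into
left-subtree inorder and right-subtree inorder, then recurse.
Recursive splits:
  root=11; inorder splits into left=[5], right=[16, 20, 26, 29]
  root=5; inorder splits into left=[], right=[]
  root=16; inorder splits into left=[], right=[20, 26, 29]
  root=20; inorder splits into left=[], right=[26, 29]
  root=29; inorder splits into left=[26], right=[]
  root=26; inorder splits into left=[], right=[]
Reconstructed level-order: [11, 5, 16, 20, 29, 26]


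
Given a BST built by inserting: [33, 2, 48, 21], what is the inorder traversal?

Tree insertion order: [33, 2, 48, 21]
Tree (level-order array): [33, 2, 48, None, 21]
Inorder traversal: [2, 21, 33, 48]


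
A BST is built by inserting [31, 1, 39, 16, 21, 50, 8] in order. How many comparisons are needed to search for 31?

Search path for 31: 31
Found: True
Comparisons: 1


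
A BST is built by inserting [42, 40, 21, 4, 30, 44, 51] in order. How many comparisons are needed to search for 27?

Search path for 27: 42 -> 40 -> 21 -> 30
Found: False
Comparisons: 4


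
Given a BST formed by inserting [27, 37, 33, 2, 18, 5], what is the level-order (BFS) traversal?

Tree insertion order: [27, 37, 33, 2, 18, 5]
Tree (level-order array): [27, 2, 37, None, 18, 33, None, 5]
BFS from the root, enqueuing left then right child of each popped node:
  queue [27] -> pop 27, enqueue [2, 37], visited so far: [27]
  queue [2, 37] -> pop 2, enqueue [18], visited so far: [27, 2]
  queue [37, 18] -> pop 37, enqueue [33], visited so far: [27, 2, 37]
  queue [18, 33] -> pop 18, enqueue [5], visited so far: [27, 2, 37, 18]
  queue [33, 5] -> pop 33, enqueue [none], visited so far: [27, 2, 37, 18, 33]
  queue [5] -> pop 5, enqueue [none], visited so far: [27, 2, 37, 18, 33, 5]
Result: [27, 2, 37, 18, 33, 5]


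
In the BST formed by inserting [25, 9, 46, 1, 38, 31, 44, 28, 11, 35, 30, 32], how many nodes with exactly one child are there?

Tree built from: [25, 9, 46, 1, 38, 31, 44, 28, 11, 35, 30, 32]
Tree (level-order array): [25, 9, 46, 1, 11, 38, None, None, None, None, None, 31, 44, 28, 35, None, None, None, 30, 32]
Rule: These are nodes with exactly 1 non-null child.
Per-node child counts:
  node 25: 2 child(ren)
  node 9: 2 child(ren)
  node 1: 0 child(ren)
  node 11: 0 child(ren)
  node 46: 1 child(ren)
  node 38: 2 child(ren)
  node 31: 2 child(ren)
  node 28: 1 child(ren)
  node 30: 0 child(ren)
  node 35: 1 child(ren)
  node 32: 0 child(ren)
  node 44: 0 child(ren)
Matching nodes: [46, 28, 35]
Count of nodes with exactly one child: 3


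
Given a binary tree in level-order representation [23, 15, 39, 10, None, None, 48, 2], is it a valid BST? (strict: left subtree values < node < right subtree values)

Level-order array: [23, 15, 39, 10, None, None, 48, 2]
Validate using subtree bounds (lo, hi): at each node, require lo < value < hi,
then recurse left with hi=value and right with lo=value.
Preorder trace (stopping at first violation):
  at node 23 with bounds (-inf, +inf): OK
  at node 15 with bounds (-inf, 23): OK
  at node 10 with bounds (-inf, 15): OK
  at node 2 with bounds (-inf, 10): OK
  at node 39 with bounds (23, +inf): OK
  at node 48 with bounds (39, +inf): OK
No violation found at any node.
Result: Valid BST


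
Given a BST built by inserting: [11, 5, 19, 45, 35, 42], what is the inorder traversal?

Tree insertion order: [11, 5, 19, 45, 35, 42]
Tree (level-order array): [11, 5, 19, None, None, None, 45, 35, None, None, 42]
Inorder traversal: [5, 11, 19, 35, 42, 45]


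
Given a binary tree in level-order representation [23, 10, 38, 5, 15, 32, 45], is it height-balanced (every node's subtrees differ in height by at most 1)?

Tree (level-order array): [23, 10, 38, 5, 15, 32, 45]
Definition: a tree is height-balanced if, at every node, |h(left) - h(right)| <= 1 (empty subtree has height -1).
Bottom-up per-node check:
  node 5: h_left=-1, h_right=-1, diff=0 [OK], height=0
  node 15: h_left=-1, h_right=-1, diff=0 [OK], height=0
  node 10: h_left=0, h_right=0, diff=0 [OK], height=1
  node 32: h_left=-1, h_right=-1, diff=0 [OK], height=0
  node 45: h_left=-1, h_right=-1, diff=0 [OK], height=0
  node 38: h_left=0, h_right=0, diff=0 [OK], height=1
  node 23: h_left=1, h_right=1, diff=0 [OK], height=2
All nodes satisfy the balance condition.
Result: Balanced


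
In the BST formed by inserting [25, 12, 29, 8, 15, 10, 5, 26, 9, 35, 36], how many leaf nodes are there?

Tree built from: [25, 12, 29, 8, 15, 10, 5, 26, 9, 35, 36]
Tree (level-order array): [25, 12, 29, 8, 15, 26, 35, 5, 10, None, None, None, None, None, 36, None, None, 9]
Rule: A leaf has 0 children.
Per-node child counts:
  node 25: 2 child(ren)
  node 12: 2 child(ren)
  node 8: 2 child(ren)
  node 5: 0 child(ren)
  node 10: 1 child(ren)
  node 9: 0 child(ren)
  node 15: 0 child(ren)
  node 29: 2 child(ren)
  node 26: 0 child(ren)
  node 35: 1 child(ren)
  node 36: 0 child(ren)
Matching nodes: [5, 9, 15, 26, 36]
Count of leaf nodes: 5


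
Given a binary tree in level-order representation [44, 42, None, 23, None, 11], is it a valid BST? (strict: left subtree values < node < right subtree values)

Level-order array: [44, 42, None, 23, None, 11]
Validate using subtree bounds (lo, hi): at each node, require lo < value < hi,
then recurse left with hi=value and right with lo=value.
Preorder trace (stopping at first violation):
  at node 44 with bounds (-inf, +inf): OK
  at node 42 with bounds (-inf, 44): OK
  at node 23 with bounds (-inf, 42): OK
  at node 11 with bounds (-inf, 23): OK
No violation found at any node.
Result: Valid BST


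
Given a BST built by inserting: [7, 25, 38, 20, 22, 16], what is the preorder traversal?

Tree insertion order: [7, 25, 38, 20, 22, 16]
Tree (level-order array): [7, None, 25, 20, 38, 16, 22]
Preorder traversal: [7, 25, 20, 16, 22, 38]


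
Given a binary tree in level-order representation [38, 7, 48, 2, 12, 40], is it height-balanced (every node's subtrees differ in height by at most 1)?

Tree (level-order array): [38, 7, 48, 2, 12, 40]
Definition: a tree is height-balanced if, at every node, |h(left) - h(right)| <= 1 (empty subtree has height -1).
Bottom-up per-node check:
  node 2: h_left=-1, h_right=-1, diff=0 [OK], height=0
  node 12: h_left=-1, h_right=-1, diff=0 [OK], height=0
  node 7: h_left=0, h_right=0, diff=0 [OK], height=1
  node 40: h_left=-1, h_right=-1, diff=0 [OK], height=0
  node 48: h_left=0, h_right=-1, diff=1 [OK], height=1
  node 38: h_left=1, h_right=1, diff=0 [OK], height=2
All nodes satisfy the balance condition.
Result: Balanced


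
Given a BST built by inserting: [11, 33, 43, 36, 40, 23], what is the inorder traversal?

Tree insertion order: [11, 33, 43, 36, 40, 23]
Tree (level-order array): [11, None, 33, 23, 43, None, None, 36, None, None, 40]
Inorder traversal: [11, 23, 33, 36, 40, 43]


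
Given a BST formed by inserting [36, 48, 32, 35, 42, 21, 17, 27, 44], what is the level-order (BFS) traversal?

Tree insertion order: [36, 48, 32, 35, 42, 21, 17, 27, 44]
Tree (level-order array): [36, 32, 48, 21, 35, 42, None, 17, 27, None, None, None, 44]
BFS from the root, enqueuing left then right child of each popped node:
  queue [36] -> pop 36, enqueue [32, 48], visited so far: [36]
  queue [32, 48] -> pop 32, enqueue [21, 35], visited so far: [36, 32]
  queue [48, 21, 35] -> pop 48, enqueue [42], visited so far: [36, 32, 48]
  queue [21, 35, 42] -> pop 21, enqueue [17, 27], visited so far: [36, 32, 48, 21]
  queue [35, 42, 17, 27] -> pop 35, enqueue [none], visited so far: [36, 32, 48, 21, 35]
  queue [42, 17, 27] -> pop 42, enqueue [44], visited so far: [36, 32, 48, 21, 35, 42]
  queue [17, 27, 44] -> pop 17, enqueue [none], visited so far: [36, 32, 48, 21, 35, 42, 17]
  queue [27, 44] -> pop 27, enqueue [none], visited so far: [36, 32, 48, 21, 35, 42, 17, 27]
  queue [44] -> pop 44, enqueue [none], visited so far: [36, 32, 48, 21, 35, 42, 17, 27, 44]
Result: [36, 32, 48, 21, 35, 42, 17, 27, 44]


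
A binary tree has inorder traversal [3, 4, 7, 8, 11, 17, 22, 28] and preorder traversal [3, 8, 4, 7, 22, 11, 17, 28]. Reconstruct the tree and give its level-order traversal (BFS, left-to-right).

Inorder:  [3, 4, 7, 8, 11, 17, 22, 28]
Preorder: [3, 8, 4, 7, 22, 11, 17, 28]
Algorithm: preorder visits root first, so consume preorder in order;
for each root, split the current inorder slice at that value into
left-subtree inorder and right-subtree inorder, then recurse.
Recursive splits:
  root=3; inorder splits into left=[], right=[4, 7, 8, 11, 17, 22, 28]
  root=8; inorder splits into left=[4, 7], right=[11, 17, 22, 28]
  root=4; inorder splits into left=[], right=[7]
  root=7; inorder splits into left=[], right=[]
  root=22; inorder splits into left=[11, 17], right=[28]
  root=11; inorder splits into left=[], right=[17]
  root=17; inorder splits into left=[], right=[]
  root=28; inorder splits into left=[], right=[]
Reconstructed level-order: [3, 8, 4, 22, 7, 11, 28, 17]


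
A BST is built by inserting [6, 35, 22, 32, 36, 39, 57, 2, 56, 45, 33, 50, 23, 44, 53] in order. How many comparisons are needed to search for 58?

Search path for 58: 6 -> 35 -> 36 -> 39 -> 57
Found: False
Comparisons: 5


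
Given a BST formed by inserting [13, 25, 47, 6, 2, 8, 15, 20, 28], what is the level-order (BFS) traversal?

Tree insertion order: [13, 25, 47, 6, 2, 8, 15, 20, 28]
Tree (level-order array): [13, 6, 25, 2, 8, 15, 47, None, None, None, None, None, 20, 28]
BFS from the root, enqueuing left then right child of each popped node:
  queue [13] -> pop 13, enqueue [6, 25], visited so far: [13]
  queue [6, 25] -> pop 6, enqueue [2, 8], visited so far: [13, 6]
  queue [25, 2, 8] -> pop 25, enqueue [15, 47], visited so far: [13, 6, 25]
  queue [2, 8, 15, 47] -> pop 2, enqueue [none], visited so far: [13, 6, 25, 2]
  queue [8, 15, 47] -> pop 8, enqueue [none], visited so far: [13, 6, 25, 2, 8]
  queue [15, 47] -> pop 15, enqueue [20], visited so far: [13, 6, 25, 2, 8, 15]
  queue [47, 20] -> pop 47, enqueue [28], visited so far: [13, 6, 25, 2, 8, 15, 47]
  queue [20, 28] -> pop 20, enqueue [none], visited so far: [13, 6, 25, 2, 8, 15, 47, 20]
  queue [28] -> pop 28, enqueue [none], visited so far: [13, 6, 25, 2, 8, 15, 47, 20, 28]
Result: [13, 6, 25, 2, 8, 15, 47, 20, 28]


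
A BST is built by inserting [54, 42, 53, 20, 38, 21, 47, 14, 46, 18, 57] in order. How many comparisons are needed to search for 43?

Search path for 43: 54 -> 42 -> 53 -> 47 -> 46
Found: False
Comparisons: 5


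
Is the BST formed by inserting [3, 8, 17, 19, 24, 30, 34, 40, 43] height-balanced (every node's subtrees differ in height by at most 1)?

Tree (level-order array): [3, None, 8, None, 17, None, 19, None, 24, None, 30, None, 34, None, 40, None, 43]
Definition: a tree is height-balanced if, at every node, |h(left) - h(right)| <= 1 (empty subtree has height -1).
Bottom-up per-node check:
  node 43: h_left=-1, h_right=-1, diff=0 [OK], height=0
  node 40: h_left=-1, h_right=0, diff=1 [OK], height=1
  node 34: h_left=-1, h_right=1, diff=2 [FAIL (|-1-1|=2 > 1)], height=2
  node 30: h_left=-1, h_right=2, diff=3 [FAIL (|-1-2|=3 > 1)], height=3
  node 24: h_left=-1, h_right=3, diff=4 [FAIL (|-1-3|=4 > 1)], height=4
  node 19: h_left=-1, h_right=4, diff=5 [FAIL (|-1-4|=5 > 1)], height=5
  node 17: h_left=-1, h_right=5, diff=6 [FAIL (|-1-5|=6 > 1)], height=6
  node 8: h_left=-1, h_right=6, diff=7 [FAIL (|-1-6|=7 > 1)], height=7
  node 3: h_left=-1, h_right=7, diff=8 [FAIL (|-1-7|=8 > 1)], height=8
Node 34 violates the condition: |-1 - 1| = 2 > 1.
Result: Not balanced


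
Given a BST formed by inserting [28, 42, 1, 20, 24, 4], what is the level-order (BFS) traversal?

Tree insertion order: [28, 42, 1, 20, 24, 4]
Tree (level-order array): [28, 1, 42, None, 20, None, None, 4, 24]
BFS from the root, enqueuing left then right child of each popped node:
  queue [28] -> pop 28, enqueue [1, 42], visited so far: [28]
  queue [1, 42] -> pop 1, enqueue [20], visited so far: [28, 1]
  queue [42, 20] -> pop 42, enqueue [none], visited so far: [28, 1, 42]
  queue [20] -> pop 20, enqueue [4, 24], visited so far: [28, 1, 42, 20]
  queue [4, 24] -> pop 4, enqueue [none], visited so far: [28, 1, 42, 20, 4]
  queue [24] -> pop 24, enqueue [none], visited so far: [28, 1, 42, 20, 4, 24]
Result: [28, 1, 42, 20, 4, 24]


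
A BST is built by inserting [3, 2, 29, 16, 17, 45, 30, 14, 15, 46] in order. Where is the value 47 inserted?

Starting tree (level order): [3, 2, 29, None, None, 16, 45, 14, 17, 30, 46, None, 15]
Insertion path: 3 -> 29 -> 45 -> 46
Result: insert 47 as right child of 46
Final tree (level order): [3, 2, 29, None, None, 16, 45, 14, 17, 30, 46, None, 15, None, None, None, None, None, 47]


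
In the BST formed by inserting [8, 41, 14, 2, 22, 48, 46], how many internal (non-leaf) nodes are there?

Tree built from: [8, 41, 14, 2, 22, 48, 46]
Tree (level-order array): [8, 2, 41, None, None, 14, 48, None, 22, 46]
Rule: An internal node has at least one child.
Per-node child counts:
  node 8: 2 child(ren)
  node 2: 0 child(ren)
  node 41: 2 child(ren)
  node 14: 1 child(ren)
  node 22: 0 child(ren)
  node 48: 1 child(ren)
  node 46: 0 child(ren)
Matching nodes: [8, 41, 14, 48]
Count of internal (non-leaf) nodes: 4


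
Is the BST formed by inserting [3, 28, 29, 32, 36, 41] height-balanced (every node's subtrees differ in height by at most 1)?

Tree (level-order array): [3, None, 28, None, 29, None, 32, None, 36, None, 41]
Definition: a tree is height-balanced if, at every node, |h(left) - h(right)| <= 1 (empty subtree has height -1).
Bottom-up per-node check:
  node 41: h_left=-1, h_right=-1, diff=0 [OK], height=0
  node 36: h_left=-1, h_right=0, diff=1 [OK], height=1
  node 32: h_left=-1, h_right=1, diff=2 [FAIL (|-1-1|=2 > 1)], height=2
  node 29: h_left=-1, h_right=2, diff=3 [FAIL (|-1-2|=3 > 1)], height=3
  node 28: h_left=-1, h_right=3, diff=4 [FAIL (|-1-3|=4 > 1)], height=4
  node 3: h_left=-1, h_right=4, diff=5 [FAIL (|-1-4|=5 > 1)], height=5
Node 32 violates the condition: |-1 - 1| = 2 > 1.
Result: Not balanced


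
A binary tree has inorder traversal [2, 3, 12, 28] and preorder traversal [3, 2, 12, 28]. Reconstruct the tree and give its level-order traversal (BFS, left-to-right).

Inorder:  [2, 3, 12, 28]
Preorder: [3, 2, 12, 28]
Algorithm: preorder visits root first, so consume preorder in order;
for each root, split the current inorder slice at that value into
left-subtree inorder and right-subtree inorder, then recurse.
Recursive splits:
  root=3; inorder splits into left=[2], right=[12, 28]
  root=2; inorder splits into left=[], right=[]
  root=12; inorder splits into left=[], right=[28]
  root=28; inorder splits into left=[], right=[]
Reconstructed level-order: [3, 2, 12, 28]


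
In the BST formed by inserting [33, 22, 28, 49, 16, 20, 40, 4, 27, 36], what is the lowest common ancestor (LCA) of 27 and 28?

Tree insertion order: [33, 22, 28, 49, 16, 20, 40, 4, 27, 36]
Tree (level-order array): [33, 22, 49, 16, 28, 40, None, 4, 20, 27, None, 36]
In a BST, the LCA of p=27, q=28 is the first node v on the
root-to-leaf path with p <= v <= q (go left if both < v, right if both > v).
Walk from root:
  at 33: both 27 and 28 < 33, go left
  at 22: both 27 and 28 > 22, go right
  at 28: 27 <= 28 <= 28, this is the LCA
LCA = 28


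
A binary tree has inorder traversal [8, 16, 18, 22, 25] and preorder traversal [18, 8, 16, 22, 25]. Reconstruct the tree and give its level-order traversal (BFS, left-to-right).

Inorder:  [8, 16, 18, 22, 25]
Preorder: [18, 8, 16, 22, 25]
Algorithm: preorder visits root first, so consume preorder in order;
for each root, split the current inorder slice at that value into
left-subtree inorder and right-subtree inorder, then recurse.
Recursive splits:
  root=18; inorder splits into left=[8, 16], right=[22, 25]
  root=8; inorder splits into left=[], right=[16]
  root=16; inorder splits into left=[], right=[]
  root=22; inorder splits into left=[], right=[25]
  root=25; inorder splits into left=[], right=[]
Reconstructed level-order: [18, 8, 22, 16, 25]


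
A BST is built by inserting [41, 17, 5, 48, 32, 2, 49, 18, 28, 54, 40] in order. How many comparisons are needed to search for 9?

Search path for 9: 41 -> 17 -> 5
Found: False
Comparisons: 3


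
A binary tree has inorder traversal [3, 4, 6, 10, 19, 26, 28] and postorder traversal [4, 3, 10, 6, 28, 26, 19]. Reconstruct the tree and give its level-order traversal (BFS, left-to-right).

Inorder:   [3, 4, 6, 10, 19, 26, 28]
Postorder: [4, 3, 10, 6, 28, 26, 19]
Algorithm: postorder visits root last, so walk postorder right-to-left;
each value is the root of the current inorder slice — split it at that
value, recurse on the right subtree first, then the left.
Recursive splits:
  root=19; inorder splits into left=[3, 4, 6, 10], right=[26, 28]
  root=26; inorder splits into left=[], right=[28]
  root=28; inorder splits into left=[], right=[]
  root=6; inorder splits into left=[3, 4], right=[10]
  root=10; inorder splits into left=[], right=[]
  root=3; inorder splits into left=[], right=[4]
  root=4; inorder splits into left=[], right=[]
Reconstructed level-order: [19, 6, 26, 3, 10, 28, 4]


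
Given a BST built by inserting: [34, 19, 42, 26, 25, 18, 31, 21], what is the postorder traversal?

Tree insertion order: [34, 19, 42, 26, 25, 18, 31, 21]
Tree (level-order array): [34, 19, 42, 18, 26, None, None, None, None, 25, 31, 21]
Postorder traversal: [18, 21, 25, 31, 26, 19, 42, 34]


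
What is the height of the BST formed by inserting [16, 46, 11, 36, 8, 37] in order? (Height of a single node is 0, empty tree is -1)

Insertion order: [16, 46, 11, 36, 8, 37]
Tree (level-order array): [16, 11, 46, 8, None, 36, None, None, None, None, 37]
Compute height bottom-up (empty subtree = -1):
  height(8) = 1 + max(-1, -1) = 0
  height(11) = 1 + max(0, -1) = 1
  height(37) = 1 + max(-1, -1) = 0
  height(36) = 1 + max(-1, 0) = 1
  height(46) = 1 + max(1, -1) = 2
  height(16) = 1 + max(1, 2) = 3
Height = 3


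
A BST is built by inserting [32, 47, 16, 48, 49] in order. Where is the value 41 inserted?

Starting tree (level order): [32, 16, 47, None, None, None, 48, None, 49]
Insertion path: 32 -> 47
Result: insert 41 as left child of 47
Final tree (level order): [32, 16, 47, None, None, 41, 48, None, None, None, 49]


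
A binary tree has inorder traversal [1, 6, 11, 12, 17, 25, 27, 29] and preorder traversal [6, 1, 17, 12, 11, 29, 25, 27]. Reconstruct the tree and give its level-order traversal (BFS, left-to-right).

Inorder:  [1, 6, 11, 12, 17, 25, 27, 29]
Preorder: [6, 1, 17, 12, 11, 29, 25, 27]
Algorithm: preorder visits root first, so consume preorder in order;
for each root, split the current inorder slice at that value into
left-subtree inorder and right-subtree inorder, then recurse.
Recursive splits:
  root=6; inorder splits into left=[1], right=[11, 12, 17, 25, 27, 29]
  root=1; inorder splits into left=[], right=[]
  root=17; inorder splits into left=[11, 12], right=[25, 27, 29]
  root=12; inorder splits into left=[11], right=[]
  root=11; inorder splits into left=[], right=[]
  root=29; inorder splits into left=[25, 27], right=[]
  root=25; inorder splits into left=[], right=[27]
  root=27; inorder splits into left=[], right=[]
Reconstructed level-order: [6, 1, 17, 12, 29, 11, 25, 27]


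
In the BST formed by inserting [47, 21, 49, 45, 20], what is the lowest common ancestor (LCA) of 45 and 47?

Tree insertion order: [47, 21, 49, 45, 20]
Tree (level-order array): [47, 21, 49, 20, 45]
In a BST, the LCA of p=45, q=47 is the first node v on the
root-to-leaf path with p <= v <= q (go left if both < v, right if both > v).
Walk from root:
  at 47: 45 <= 47 <= 47, this is the LCA
LCA = 47


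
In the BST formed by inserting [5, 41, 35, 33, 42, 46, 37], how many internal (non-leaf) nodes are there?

Tree built from: [5, 41, 35, 33, 42, 46, 37]
Tree (level-order array): [5, None, 41, 35, 42, 33, 37, None, 46]
Rule: An internal node has at least one child.
Per-node child counts:
  node 5: 1 child(ren)
  node 41: 2 child(ren)
  node 35: 2 child(ren)
  node 33: 0 child(ren)
  node 37: 0 child(ren)
  node 42: 1 child(ren)
  node 46: 0 child(ren)
Matching nodes: [5, 41, 35, 42]
Count of internal (non-leaf) nodes: 4


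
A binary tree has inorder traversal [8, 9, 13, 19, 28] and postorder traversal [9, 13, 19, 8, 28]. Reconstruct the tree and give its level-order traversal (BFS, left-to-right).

Inorder:   [8, 9, 13, 19, 28]
Postorder: [9, 13, 19, 8, 28]
Algorithm: postorder visits root last, so walk postorder right-to-left;
each value is the root of the current inorder slice — split it at that
value, recurse on the right subtree first, then the left.
Recursive splits:
  root=28; inorder splits into left=[8, 9, 13, 19], right=[]
  root=8; inorder splits into left=[], right=[9, 13, 19]
  root=19; inorder splits into left=[9, 13], right=[]
  root=13; inorder splits into left=[9], right=[]
  root=9; inorder splits into left=[], right=[]
Reconstructed level-order: [28, 8, 19, 13, 9]


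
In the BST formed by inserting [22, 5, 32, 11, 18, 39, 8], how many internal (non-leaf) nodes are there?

Tree built from: [22, 5, 32, 11, 18, 39, 8]
Tree (level-order array): [22, 5, 32, None, 11, None, 39, 8, 18]
Rule: An internal node has at least one child.
Per-node child counts:
  node 22: 2 child(ren)
  node 5: 1 child(ren)
  node 11: 2 child(ren)
  node 8: 0 child(ren)
  node 18: 0 child(ren)
  node 32: 1 child(ren)
  node 39: 0 child(ren)
Matching nodes: [22, 5, 11, 32]
Count of internal (non-leaf) nodes: 4


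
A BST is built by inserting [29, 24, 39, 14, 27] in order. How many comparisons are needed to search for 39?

Search path for 39: 29 -> 39
Found: True
Comparisons: 2


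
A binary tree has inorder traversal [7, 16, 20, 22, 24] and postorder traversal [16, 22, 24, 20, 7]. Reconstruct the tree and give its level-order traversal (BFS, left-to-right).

Inorder:   [7, 16, 20, 22, 24]
Postorder: [16, 22, 24, 20, 7]
Algorithm: postorder visits root last, so walk postorder right-to-left;
each value is the root of the current inorder slice — split it at that
value, recurse on the right subtree first, then the left.
Recursive splits:
  root=7; inorder splits into left=[], right=[16, 20, 22, 24]
  root=20; inorder splits into left=[16], right=[22, 24]
  root=24; inorder splits into left=[22], right=[]
  root=22; inorder splits into left=[], right=[]
  root=16; inorder splits into left=[], right=[]
Reconstructed level-order: [7, 20, 16, 24, 22]


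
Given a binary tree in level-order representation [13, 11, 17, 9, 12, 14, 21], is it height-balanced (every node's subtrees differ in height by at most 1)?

Tree (level-order array): [13, 11, 17, 9, 12, 14, 21]
Definition: a tree is height-balanced if, at every node, |h(left) - h(right)| <= 1 (empty subtree has height -1).
Bottom-up per-node check:
  node 9: h_left=-1, h_right=-1, diff=0 [OK], height=0
  node 12: h_left=-1, h_right=-1, diff=0 [OK], height=0
  node 11: h_left=0, h_right=0, diff=0 [OK], height=1
  node 14: h_left=-1, h_right=-1, diff=0 [OK], height=0
  node 21: h_left=-1, h_right=-1, diff=0 [OK], height=0
  node 17: h_left=0, h_right=0, diff=0 [OK], height=1
  node 13: h_left=1, h_right=1, diff=0 [OK], height=2
All nodes satisfy the balance condition.
Result: Balanced


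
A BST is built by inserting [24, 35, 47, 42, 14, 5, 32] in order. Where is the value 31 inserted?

Starting tree (level order): [24, 14, 35, 5, None, 32, 47, None, None, None, None, 42]
Insertion path: 24 -> 35 -> 32
Result: insert 31 as left child of 32
Final tree (level order): [24, 14, 35, 5, None, 32, 47, None, None, 31, None, 42]


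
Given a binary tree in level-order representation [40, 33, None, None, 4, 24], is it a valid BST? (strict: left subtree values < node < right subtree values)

Level-order array: [40, 33, None, None, 4, 24]
Validate using subtree bounds (lo, hi): at each node, require lo < value < hi,
then recurse left with hi=value and right with lo=value.
Preorder trace (stopping at first violation):
  at node 40 with bounds (-inf, +inf): OK
  at node 33 with bounds (-inf, 40): OK
  at node 4 with bounds (33, 40): VIOLATION
Node 4 violates its bound: not (33 < 4 < 40).
Result: Not a valid BST


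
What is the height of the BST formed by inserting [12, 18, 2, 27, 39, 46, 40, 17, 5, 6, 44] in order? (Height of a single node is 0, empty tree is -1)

Insertion order: [12, 18, 2, 27, 39, 46, 40, 17, 5, 6, 44]
Tree (level-order array): [12, 2, 18, None, 5, 17, 27, None, 6, None, None, None, 39, None, None, None, 46, 40, None, None, 44]
Compute height bottom-up (empty subtree = -1):
  height(6) = 1 + max(-1, -1) = 0
  height(5) = 1 + max(-1, 0) = 1
  height(2) = 1 + max(-1, 1) = 2
  height(17) = 1 + max(-1, -1) = 0
  height(44) = 1 + max(-1, -1) = 0
  height(40) = 1 + max(-1, 0) = 1
  height(46) = 1 + max(1, -1) = 2
  height(39) = 1 + max(-1, 2) = 3
  height(27) = 1 + max(-1, 3) = 4
  height(18) = 1 + max(0, 4) = 5
  height(12) = 1 + max(2, 5) = 6
Height = 6


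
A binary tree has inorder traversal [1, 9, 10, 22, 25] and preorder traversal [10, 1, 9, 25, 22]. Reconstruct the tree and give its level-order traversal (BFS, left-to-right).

Inorder:  [1, 9, 10, 22, 25]
Preorder: [10, 1, 9, 25, 22]
Algorithm: preorder visits root first, so consume preorder in order;
for each root, split the current inorder slice at that value into
left-subtree inorder and right-subtree inorder, then recurse.
Recursive splits:
  root=10; inorder splits into left=[1, 9], right=[22, 25]
  root=1; inorder splits into left=[], right=[9]
  root=9; inorder splits into left=[], right=[]
  root=25; inorder splits into left=[22], right=[]
  root=22; inorder splits into left=[], right=[]
Reconstructed level-order: [10, 1, 25, 9, 22]


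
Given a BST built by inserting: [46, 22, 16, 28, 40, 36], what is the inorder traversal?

Tree insertion order: [46, 22, 16, 28, 40, 36]
Tree (level-order array): [46, 22, None, 16, 28, None, None, None, 40, 36]
Inorder traversal: [16, 22, 28, 36, 40, 46]


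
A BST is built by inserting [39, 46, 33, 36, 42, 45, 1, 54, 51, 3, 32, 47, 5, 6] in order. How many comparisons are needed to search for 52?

Search path for 52: 39 -> 46 -> 54 -> 51
Found: False
Comparisons: 4


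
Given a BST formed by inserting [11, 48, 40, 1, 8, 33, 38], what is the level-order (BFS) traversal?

Tree insertion order: [11, 48, 40, 1, 8, 33, 38]
Tree (level-order array): [11, 1, 48, None, 8, 40, None, None, None, 33, None, None, 38]
BFS from the root, enqueuing left then right child of each popped node:
  queue [11] -> pop 11, enqueue [1, 48], visited so far: [11]
  queue [1, 48] -> pop 1, enqueue [8], visited so far: [11, 1]
  queue [48, 8] -> pop 48, enqueue [40], visited so far: [11, 1, 48]
  queue [8, 40] -> pop 8, enqueue [none], visited so far: [11, 1, 48, 8]
  queue [40] -> pop 40, enqueue [33], visited so far: [11, 1, 48, 8, 40]
  queue [33] -> pop 33, enqueue [38], visited so far: [11, 1, 48, 8, 40, 33]
  queue [38] -> pop 38, enqueue [none], visited so far: [11, 1, 48, 8, 40, 33, 38]
Result: [11, 1, 48, 8, 40, 33, 38]


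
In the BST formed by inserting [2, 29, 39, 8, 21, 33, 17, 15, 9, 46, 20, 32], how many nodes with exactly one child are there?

Tree built from: [2, 29, 39, 8, 21, 33, 17, 15, 9, 46, 20, 32]
Tree (level-order array): [2, None, 29, 8, 39, None, 21, 33, 46, 17, None, 32, None, None, None, 15, 20, None, None, 9]
Rule: These are nodes with exactly 1 non-null child.
Per-node child counts:
  node 2: 1 child(ren)
  node 29: 2 child(ren)
  node 8: 1 child(ren)
  node 21: 1 child(ren)
  node 17: 2 child(ren)
  node 15: 1 child(ren)
  node 9: 0 child(ren)
  node 20: 0 child(ren)
  node 39: 2 child(ren)
  node 33: 1 child(ren)
  node 32: 0 child(ren)
  node 46: 0 child(ren)
Matching nodes: [2, 8, 21, 15, 33]
Count of nodes with exactly one child: 5


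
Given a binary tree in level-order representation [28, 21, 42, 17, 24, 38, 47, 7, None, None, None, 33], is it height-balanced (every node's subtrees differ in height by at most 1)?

Tree (level-order array): [28, 21, 42, 17, 24, 38, 47, 7, None, None, None, 33]
Definition: a tree is height-balanced if, at every node, |h(left) - h(right)| <= 1 (empty subtree has height -1).
Bottom-up per-node check:
  node 7: h_left=-1, h_right=-1, diff=0 [OK], height=0
  node 17: h_left=0, h_right=-1, diff=1 [OK], height=1
  node 24: h_left=-1, h_right=-1, diff=0 [OK], height=0
  node 21: h_left=1, h_right=0, diff=1 [OK], height=2
  node 33: h_left=-1, h_right=-1, diff=0 [OK], height=0
  node 38: h_left=0, h_right=-1, diff=1 [OK], height=1
  node 47: h_left=-1, h_right=-1, diff=0 [OK], height=0
  node 42: h_left=1, h_right=0, diff=1 [OK], height=2
  node 28: h_left=2, h_right=2, diff=0 [OK], height=3
All nodes satisfy the balance condition.
Result: Balanced


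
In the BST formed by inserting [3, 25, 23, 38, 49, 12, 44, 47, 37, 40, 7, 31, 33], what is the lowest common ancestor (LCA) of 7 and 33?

Tree insertion order: [3, 25, 23, 38, 49, 12, 44, 47, 37, 40, 7, 31, 33]
Tree (level-order array): [3, None, 25, 23, 38, 12, None, 37, 49, 7, None, 31, None, 44, None, None, None, None, 33, 40, 47]
In a BST, the LCA of p=7, q=33 is the first node v on the
root-to-leaf path with p <= v <= q (go left if both < v, right if both > v).
Walk from root:
  at 3: both 7 and 33 > 3, go right
  at 25: 7 <= 25 <= 33, this is the LCA
LCA = 25


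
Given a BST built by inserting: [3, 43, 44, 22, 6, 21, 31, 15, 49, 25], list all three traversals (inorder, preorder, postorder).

Tree insertion order: [3, 43, 44, 22, 6, 21, 31, 15, 49, 25]
Tree (level-order array): [3, None, 43, 22, 44, 6, 31, None, 49, None, 21, 25, None, None, None, 15]
Inorder (L, root, R): [3, 6, 15, 21, 22, 25, 31, 43, 44, 49]
Preorder (root, L, R): [3, 43, 22, 6, 21, 15, 31, 25, 44, 49]
Postorder (L, R, root): [15, 21, 6, 25, 31, 22, 49, 44, 43, 3]


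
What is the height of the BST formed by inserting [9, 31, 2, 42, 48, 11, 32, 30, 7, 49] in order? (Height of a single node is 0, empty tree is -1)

Insertion order: [9, 31, 2, 42, 48, 11, 32, 30, 7, 49]
Tree (level-order array): [9, 2, 31, None, 7, 11, 42, None, None, None, 30, 32, 48, None, None, None, None, None, 49]
Compute height bottom-up (empty subtree = -1):
  height(7) = 1 + max(-1, -1) = 0
  height(2) = 1 + max(-1, 0) = 1
  height(30) = 1 + max(-1, -1) = 0
  height(11) = 1 + max(-1, 0) = 1
  height(32) = 1 + max(-1, -1) = 0
  height(49) = 1 + max(-1, -1) = 0
  height(48) = 1 + max(-1, 0) = 1
  height(42) = 1 + max(0, 1) = 2
  height(31) = 1 + max(1, 2) = 3
  height(9) = 1 + max(1, 3) = 4
Height = 4


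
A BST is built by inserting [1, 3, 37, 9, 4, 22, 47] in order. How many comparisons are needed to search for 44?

Search path for 44: 1 -> 3 -> 37 -> 47
Found: False
Comparisons: 4


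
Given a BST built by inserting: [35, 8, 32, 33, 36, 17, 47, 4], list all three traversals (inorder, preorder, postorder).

Tree insertion order: [35, 8, 32, 33, 36, 17, 47, 4]
Tree (level-order array): [35, 8, 36, 4, 32, None, 47, None, None, 17, 33]
Inorder (L, root, R): [4, 8, 17, 32, 33, 35, 36, 47]
Preorder (root, L, R): [35, 8, 4, 32, 17, 33, 36, 47]
Postorder (L, R, root): [4, 17, 33, 32, 8, 47, 36, 35]


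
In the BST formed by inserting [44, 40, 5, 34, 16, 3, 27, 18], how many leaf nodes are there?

Tree built from: [44, 40, 5, 34, 16, 3, 27, 18]
Tree (level-order array): [44, 40, None, 5, None, 3, 34, None, None, 16, None, None, 27, 18]
Rule: A leaf has 0 children.
Per-node child counts:
  node 44: 1 child(ren)
  node 40: 1 child(ren)
  node 5: 2 child(ren)
  node 3: 0 child(ren)
  node 34: 1 child(ren)
  node 16: 1 child(ren)
  node 27: 1 child(ren)
  node 18: 0 child(ren)
Matching nodes: [3, 18]
Count of leaf nodes: 2


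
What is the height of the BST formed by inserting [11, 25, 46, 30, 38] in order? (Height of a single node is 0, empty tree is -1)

Insertion order: [11, 25, 46, 30, 38]
Tree (level-order array): [11, None, 25, None, 46, 30, None, None, 38]
Compute height bottom-up (empty subtree = -1):
  height(38) = 1 + max(-1, -1) = 0
  height(30) = 1 + max(-1, 0) = 1
  height(46) = 1 + max(1, -1) = 2
  height(25) = 1 + max(-1, 2) = 3
  height(11) = 1 + max(-1, 3) = 4
Height = 4
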